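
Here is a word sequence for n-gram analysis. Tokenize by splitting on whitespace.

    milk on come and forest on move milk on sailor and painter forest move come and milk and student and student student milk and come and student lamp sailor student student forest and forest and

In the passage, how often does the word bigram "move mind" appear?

0

Scanning the 34 overlapping bigram windows for "move mind":
  (none found)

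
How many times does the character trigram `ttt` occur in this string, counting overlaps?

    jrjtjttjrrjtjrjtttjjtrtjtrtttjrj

Sliding a length-3 window over the 32 characters (30 positions):
  position 16–18: ttt
  position 27–29: ttt

2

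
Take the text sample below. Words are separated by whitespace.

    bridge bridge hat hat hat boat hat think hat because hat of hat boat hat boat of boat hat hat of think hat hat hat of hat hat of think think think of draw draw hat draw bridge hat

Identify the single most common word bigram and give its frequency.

Bigram frequencies (highest first):
  hat hat: 6
  hat of: 4
  hat boat: 3
  boat hat: 3
  bridge hat: 2
  think hat: 2
  … (15 more, each ≤ 2)

"hat hat", 6 times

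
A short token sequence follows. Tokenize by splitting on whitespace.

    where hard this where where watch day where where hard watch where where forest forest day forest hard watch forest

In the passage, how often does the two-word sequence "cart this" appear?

Scanning the 19 overlapping bigram windows for "cart this":
  (none found)

0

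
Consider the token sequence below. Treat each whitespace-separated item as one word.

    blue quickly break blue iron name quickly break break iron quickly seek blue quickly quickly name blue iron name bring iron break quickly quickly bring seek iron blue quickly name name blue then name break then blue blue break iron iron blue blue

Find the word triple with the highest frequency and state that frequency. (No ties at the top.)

Trigram frequencies (highest first):
  blue iron name: 2
  blue quickly break: 1
  quickly break blue: 1
  break blue iron: 1
  iron name quickly: 1
  name quickly break: 1
  … (34 more, each ≤ 1)

"blue iron name", 2 times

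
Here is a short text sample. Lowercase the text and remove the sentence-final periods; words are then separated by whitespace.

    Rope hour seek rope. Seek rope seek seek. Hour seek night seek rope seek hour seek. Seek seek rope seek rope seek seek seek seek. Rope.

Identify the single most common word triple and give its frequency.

Trigram frequencies (highest first):
  seek rope seek: 5
  seek seek seek: 3
  rope seek rope: 2
  rope seek seek: 2
  seek hour seek: 2
  seek seek rope: 2
  … (8 more, each ≤ 1)

"seek rope seek", 5 times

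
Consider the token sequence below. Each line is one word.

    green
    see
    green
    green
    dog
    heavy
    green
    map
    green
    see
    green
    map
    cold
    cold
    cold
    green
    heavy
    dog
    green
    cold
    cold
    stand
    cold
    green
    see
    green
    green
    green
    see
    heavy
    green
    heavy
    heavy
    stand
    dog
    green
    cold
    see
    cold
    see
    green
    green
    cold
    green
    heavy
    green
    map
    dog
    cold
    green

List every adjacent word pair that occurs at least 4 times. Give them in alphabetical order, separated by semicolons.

cold green; green green; green see; see green

Bigram counts meeting the condition (at least 4 times):
  cold green: 4
  green green: 4
  green see: 4
  see green: 4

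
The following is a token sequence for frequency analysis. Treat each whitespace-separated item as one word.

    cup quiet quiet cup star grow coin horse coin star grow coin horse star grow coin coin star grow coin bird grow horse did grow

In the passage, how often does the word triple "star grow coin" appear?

4

Scanning the 23 overlapping trigram windows for "star grow coin":
  position 5–7: star grow coin
  position 10–12: star grow coin
  position 14–16: star grow coin
  position 18–20: star grow coin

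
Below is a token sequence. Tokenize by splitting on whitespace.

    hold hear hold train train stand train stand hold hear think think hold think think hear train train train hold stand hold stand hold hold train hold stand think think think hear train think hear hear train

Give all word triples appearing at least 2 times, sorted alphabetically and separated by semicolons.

Trigram counts meeting the condition (at least 2 times):
  hold stand hold: 2
  think hear train: 2
  think think hear: 2
  train hold stand: 2

hold stand hold; think hear train; think think hear; train hold stand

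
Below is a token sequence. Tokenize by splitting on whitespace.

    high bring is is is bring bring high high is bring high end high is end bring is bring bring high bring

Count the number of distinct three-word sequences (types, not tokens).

18

22 tokens → 20 trigram windows in total.
Repeated trigrams (each contributes count−1 duplicates):
  bring bring high: 2
  is bring bring: 2
2 duplicate windows → 20 − 2 = 18 distinct.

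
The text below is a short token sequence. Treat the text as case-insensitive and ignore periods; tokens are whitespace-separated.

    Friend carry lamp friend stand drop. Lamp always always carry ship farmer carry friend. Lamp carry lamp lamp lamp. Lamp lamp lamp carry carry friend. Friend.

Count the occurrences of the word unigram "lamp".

Scanning the 26 tokens for "lamp":
  position 3: lamp
  position 7: lamp
  position 15: lamp
  position 17: lamp
  position 18: lamp
  position 19: lamp
  position 20: lamp
  position 21: lamp
  position 22: lamp

9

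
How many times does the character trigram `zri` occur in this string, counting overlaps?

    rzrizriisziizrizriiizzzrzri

Sliding a length-3 window over the 27 characters (25 positions):
  position 2–4: zri
  position 5–7: zri
  position 13–15: zri
  position 16–18: zri
  position 25–27: zri

5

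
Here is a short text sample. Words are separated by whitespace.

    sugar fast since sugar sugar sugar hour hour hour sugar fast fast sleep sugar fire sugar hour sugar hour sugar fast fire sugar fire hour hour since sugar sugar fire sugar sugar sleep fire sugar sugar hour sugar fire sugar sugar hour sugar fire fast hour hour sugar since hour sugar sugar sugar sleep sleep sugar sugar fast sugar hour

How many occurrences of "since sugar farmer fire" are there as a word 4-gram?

0

Scanning the 57 overlapping 4-gram windows for "since sugar farmer fire":
  (none found)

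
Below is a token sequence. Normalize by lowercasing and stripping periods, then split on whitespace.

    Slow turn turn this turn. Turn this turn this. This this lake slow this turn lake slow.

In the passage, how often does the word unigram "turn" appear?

6

Scanning the 17 tokens for "turn":
  position 2: turn
  position 3: turn
  position 5: turn
  position 6: turn
  position 8: turn
  position 15: turn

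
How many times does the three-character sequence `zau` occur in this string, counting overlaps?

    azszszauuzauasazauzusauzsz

3

Sliding a length-3 window over the 26 characters (24 positions):
  position 6–8: zau
  position 10–12: zau
  position 16–18: zau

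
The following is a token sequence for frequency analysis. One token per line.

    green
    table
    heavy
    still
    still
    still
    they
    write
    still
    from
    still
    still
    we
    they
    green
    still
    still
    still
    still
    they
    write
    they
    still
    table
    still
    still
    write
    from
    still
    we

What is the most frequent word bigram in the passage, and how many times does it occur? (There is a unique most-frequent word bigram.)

"still still", 7 times

Bigram frequencies (highest first):
  still still: 7
  still they: 2
  they write: 2
  from still: 2
  still we: 2
  green table: 1
  … (13 more, each ≤ 1)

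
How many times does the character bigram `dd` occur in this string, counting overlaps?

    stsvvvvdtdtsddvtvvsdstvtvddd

3

Sliding a length-2 window over the 28 characters (27 positions):
  position 13–14: dd
  position 26–27: dd
  position 27–28: dd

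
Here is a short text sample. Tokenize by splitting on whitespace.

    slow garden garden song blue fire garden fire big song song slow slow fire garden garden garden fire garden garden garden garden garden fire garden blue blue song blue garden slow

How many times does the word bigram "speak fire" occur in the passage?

0

Scanning the 30 overlapping bigram windows for "speak fire":
  (none found)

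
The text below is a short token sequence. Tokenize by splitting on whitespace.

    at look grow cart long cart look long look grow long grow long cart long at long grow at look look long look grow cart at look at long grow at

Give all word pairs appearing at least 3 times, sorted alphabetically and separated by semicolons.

at look; long grow; look grow

Bigram counts meeting the condition (at least 3 times):
  at look: 3
  long grow: 3
  look grow: 3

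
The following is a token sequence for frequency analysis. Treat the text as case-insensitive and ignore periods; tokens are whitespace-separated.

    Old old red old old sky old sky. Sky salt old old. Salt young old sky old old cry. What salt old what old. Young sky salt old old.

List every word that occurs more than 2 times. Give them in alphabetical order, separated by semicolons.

old; salt; sky

Unigram counts meeting the condition (more than 2 times):
  old: 14
  salt: 4
  sky: 5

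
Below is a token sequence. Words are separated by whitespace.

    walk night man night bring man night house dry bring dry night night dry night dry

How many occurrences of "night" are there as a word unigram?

Scanning the 16 tokens for "night":
  position 2: night
  position 4: night
  position 7: night
  position 12: night
  position 13: night
  position 15: night

6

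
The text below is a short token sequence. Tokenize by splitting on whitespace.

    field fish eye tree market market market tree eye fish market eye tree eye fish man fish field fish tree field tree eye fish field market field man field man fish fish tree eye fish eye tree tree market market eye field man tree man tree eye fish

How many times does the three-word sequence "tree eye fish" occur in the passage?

Scanning the 46 overlapping trigram windows for "tree eye fish":
  position 8–10: tree eye fish
  position 13–15: tree eye fish
  position 22–24: tree eye fish
  position 33–35: tree eye fish
  position 46–48: tree eye fish

5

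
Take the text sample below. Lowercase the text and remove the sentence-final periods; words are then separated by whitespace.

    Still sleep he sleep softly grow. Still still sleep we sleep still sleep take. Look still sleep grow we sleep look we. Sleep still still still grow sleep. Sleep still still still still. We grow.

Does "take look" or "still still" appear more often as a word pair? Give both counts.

"still still" (6 vs 1)

"take look": 1 occurrence
"still still": 6 occurrences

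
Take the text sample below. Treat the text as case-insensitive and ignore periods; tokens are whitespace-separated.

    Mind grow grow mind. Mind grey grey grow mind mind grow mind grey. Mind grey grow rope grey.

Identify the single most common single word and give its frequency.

"mind", 7 times

Unigram frequencies (highest first):
  mind: 7
  grow: 5
  grey: 5
  rope: 1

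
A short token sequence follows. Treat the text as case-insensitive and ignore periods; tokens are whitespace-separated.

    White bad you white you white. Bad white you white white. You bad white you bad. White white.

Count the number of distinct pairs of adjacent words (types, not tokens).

18 tokens → 17 bigram windows in total.
Repeated bigrams (each contributes count−1 duplicates):
  white you: 4
  bad white: 3
  you white: 3
  white bad: 2
  white white: 2
  you bad: 2
10 duplicate windows → 17 − 10 = 7 distinct.

7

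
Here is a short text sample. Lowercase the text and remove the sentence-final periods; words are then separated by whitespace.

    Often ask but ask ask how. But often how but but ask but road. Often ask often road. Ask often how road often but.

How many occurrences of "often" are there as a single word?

Scanning the 24 tokens for "often":
  position 1: often
  position 8: often
  position 15: often
  position 17: often
  position 20: often
  position 23: often

6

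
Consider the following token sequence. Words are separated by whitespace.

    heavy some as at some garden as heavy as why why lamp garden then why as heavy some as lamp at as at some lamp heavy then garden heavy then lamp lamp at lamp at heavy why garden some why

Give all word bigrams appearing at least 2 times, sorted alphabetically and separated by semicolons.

as at; as heavy; at some; heavy some; heavy then; lamp at; some as

Bigram counts meeting the condition (at least 2 times):
  as at: 2
  as heavy: 2
  at some: 2
  heavy some: 2
  heavy then: 2
  lamp at: 3
  some as: 2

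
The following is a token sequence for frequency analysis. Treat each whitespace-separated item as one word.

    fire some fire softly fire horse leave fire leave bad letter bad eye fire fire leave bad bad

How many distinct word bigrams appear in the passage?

15

18 tokens → 17 bigram windows in total.
Repeated bigrams (each contributes count−1 duplicates):
  fire leave: 2
  leave bad: 2
2 duplicate windows → 17 − 2 = 15 distinct.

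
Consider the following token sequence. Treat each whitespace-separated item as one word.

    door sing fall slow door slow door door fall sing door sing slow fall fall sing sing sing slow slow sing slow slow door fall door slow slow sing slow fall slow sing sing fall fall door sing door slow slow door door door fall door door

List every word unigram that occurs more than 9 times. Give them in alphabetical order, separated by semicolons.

door; sing; slow

Unigram counts meeting the condition (more than 9 times):
  door: 14
  sing: 11
  slow: 13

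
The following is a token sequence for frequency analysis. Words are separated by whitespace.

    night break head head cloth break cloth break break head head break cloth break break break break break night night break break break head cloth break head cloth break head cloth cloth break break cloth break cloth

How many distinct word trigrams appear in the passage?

20

37 tokens → 35 trigram windows in total.
Repeated trigrams (each contributes count−1 duplicates):
  break break break: 4
  break cloth break: 3
  break head cloth: 3
  cloth break break: 3
  head cloth break: 3
  break break head: 2
  break head head: 2
  cloth break cloth: 2
  … (1 more repeated)
15 duplicate windows → 35 − 15 = 20 distinct.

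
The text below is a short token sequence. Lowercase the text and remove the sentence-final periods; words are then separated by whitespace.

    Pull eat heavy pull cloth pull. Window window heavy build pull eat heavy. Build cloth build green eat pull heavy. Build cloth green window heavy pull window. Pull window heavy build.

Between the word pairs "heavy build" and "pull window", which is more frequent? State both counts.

"heavy build": 4 occurrences
"pull window": 3 occurrences

"heavy build" (4 vs 3)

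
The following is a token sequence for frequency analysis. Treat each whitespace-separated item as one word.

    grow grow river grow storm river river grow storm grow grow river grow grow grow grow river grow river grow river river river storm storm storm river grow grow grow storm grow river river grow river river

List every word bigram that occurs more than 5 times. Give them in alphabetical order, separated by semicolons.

Bigram counts meeting the condition (more than 5 times):
  grow grow: 7
  grow river: 7
  river grow: 7

grow grow; grow river; river grow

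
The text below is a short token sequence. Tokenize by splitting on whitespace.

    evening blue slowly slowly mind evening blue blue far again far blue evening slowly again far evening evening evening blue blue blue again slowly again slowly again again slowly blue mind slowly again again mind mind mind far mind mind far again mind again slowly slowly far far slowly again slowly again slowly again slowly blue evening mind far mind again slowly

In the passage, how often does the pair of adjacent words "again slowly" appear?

8

Scanning the 61 overlapping bigram windows for "again slowly":
  position 23–24: again slowly
  position 25–26: again slowly
  position 28–29: again slowly
  position 44–45: again slowly
  position 50–51: again slowly
  position 52–53: again slowly
  position 54–55: again slowly
  position 61–62: again slowly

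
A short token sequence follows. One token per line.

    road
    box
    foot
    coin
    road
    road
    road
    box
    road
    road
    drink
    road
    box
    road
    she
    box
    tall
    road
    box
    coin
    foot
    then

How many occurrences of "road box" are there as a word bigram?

Scanning the 21 overlapping bigram windows for "road box":
  position 1–2: road box
  position 7–8: road box
  position 12–13: road box
  position 18–19: road box

4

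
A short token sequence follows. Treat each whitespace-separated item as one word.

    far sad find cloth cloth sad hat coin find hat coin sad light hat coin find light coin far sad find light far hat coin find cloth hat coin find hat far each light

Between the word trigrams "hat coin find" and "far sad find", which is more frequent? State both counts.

"hat coin find" (4 vs 2)

"hat coin find": 4 occurrences
"far sad find": 2 occurrences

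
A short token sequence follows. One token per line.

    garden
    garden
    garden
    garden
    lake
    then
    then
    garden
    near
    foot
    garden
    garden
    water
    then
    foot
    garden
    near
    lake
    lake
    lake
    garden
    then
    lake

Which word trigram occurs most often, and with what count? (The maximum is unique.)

Trigram frequencies (highest first):
  garden garden garden: 2
  garden garden lake: 1
  garden lake then: 1
  lake then then: 1
  then then garden: 1
  then garden near: 1
  … (14 more, each ≤ 1)

"garden garden garden", 2 times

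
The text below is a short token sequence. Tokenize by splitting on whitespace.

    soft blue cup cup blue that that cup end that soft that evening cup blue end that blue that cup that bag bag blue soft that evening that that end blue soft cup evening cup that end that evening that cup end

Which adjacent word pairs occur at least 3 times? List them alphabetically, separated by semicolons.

Bigram counts meeting the condition (at least 3 times):
  end that: 3
  that cup: 3
  that evening: 3

end that; that cup; that evening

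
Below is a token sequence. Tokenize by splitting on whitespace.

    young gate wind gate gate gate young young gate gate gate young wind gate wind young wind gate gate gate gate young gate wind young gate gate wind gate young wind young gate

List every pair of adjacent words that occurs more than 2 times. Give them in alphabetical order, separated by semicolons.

gate gate; gate wind; gate young; wind gate; wind young; young gate; young wind

Bigram counts meeting the condition (more than 2 times):
  gate gate: 8
  gate wind: 4
  gate young: 4
  wind gate: 4
  wind young: 3
  young gate: 5
  young wind: 3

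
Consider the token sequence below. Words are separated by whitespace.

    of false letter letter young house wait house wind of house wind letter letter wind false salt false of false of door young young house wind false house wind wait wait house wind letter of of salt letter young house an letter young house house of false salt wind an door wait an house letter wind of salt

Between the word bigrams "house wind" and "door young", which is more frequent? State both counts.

"house wind" (5 vs 1)

"house wind": 5 occurrences
"door young": 1 occurrence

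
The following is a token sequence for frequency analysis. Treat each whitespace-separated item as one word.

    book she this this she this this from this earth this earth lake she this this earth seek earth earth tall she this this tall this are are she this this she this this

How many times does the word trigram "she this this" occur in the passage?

6

Scanning the 32 overlapping trigram windows for "she this this":
  position 2–4: she this this
  position 5–7: she this this
  position 14–16: she this this
  position 22–24: she this this
  position 29–31: she this this
  position 32–34: she this this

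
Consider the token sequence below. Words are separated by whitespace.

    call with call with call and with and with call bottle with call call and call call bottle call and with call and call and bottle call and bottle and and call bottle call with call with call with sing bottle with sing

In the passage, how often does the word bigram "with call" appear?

Scanning the 42 overlapping bigram windows for "with call":
  position 2–3: with call
  position 4–5: with call
  position 9–10: with call
  position 12–13: with call
  position 21–22: with call
  position 35–36: with call
  position 37–38: with call

7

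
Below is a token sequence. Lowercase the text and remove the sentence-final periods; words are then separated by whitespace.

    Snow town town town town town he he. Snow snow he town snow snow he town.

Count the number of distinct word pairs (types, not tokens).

16 tokens → 15 bigram windows in total.
Repeated bigrams (each contributes count−1 duplicates):
  town town: 4
  he town: 2
  snow he: 2
  snow snow: 2
6 duplicate windows → 15 − 6 = 9 distinct.

9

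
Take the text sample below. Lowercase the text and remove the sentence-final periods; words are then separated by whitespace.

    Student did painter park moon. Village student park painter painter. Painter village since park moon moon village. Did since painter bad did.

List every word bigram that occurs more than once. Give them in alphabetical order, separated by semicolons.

Bigram counts meeting the condition (more than once):
  moon village: 2
  painter painter: 2
  park moon: 2

moon village; painter painter; park moon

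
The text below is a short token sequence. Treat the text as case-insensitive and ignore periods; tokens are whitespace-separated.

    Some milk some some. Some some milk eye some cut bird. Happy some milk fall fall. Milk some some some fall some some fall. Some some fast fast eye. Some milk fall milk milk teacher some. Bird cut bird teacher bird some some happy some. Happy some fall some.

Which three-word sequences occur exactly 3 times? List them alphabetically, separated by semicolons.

some fall some; some some some

Trigram counts meeting the condition (exactly 3 times):
  some fall some: 3
  some some some: 3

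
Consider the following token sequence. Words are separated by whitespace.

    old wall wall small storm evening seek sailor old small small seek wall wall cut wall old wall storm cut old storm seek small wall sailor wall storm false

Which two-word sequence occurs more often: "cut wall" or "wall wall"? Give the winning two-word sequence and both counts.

"wall wall" (2 vs 1)

"cut wall": 1 occurrence
"wall wall": 2 occurrences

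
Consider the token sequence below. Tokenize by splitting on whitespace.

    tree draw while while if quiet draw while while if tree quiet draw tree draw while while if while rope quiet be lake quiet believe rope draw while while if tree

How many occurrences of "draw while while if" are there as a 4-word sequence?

Scanning the 28 overlapping 4-gram windows for "draw while while if":
  position 2–5: draw while while if
  position 7–10: draw while while if
  position 15–18: draw while while if
  position 27–30: draw while while if

4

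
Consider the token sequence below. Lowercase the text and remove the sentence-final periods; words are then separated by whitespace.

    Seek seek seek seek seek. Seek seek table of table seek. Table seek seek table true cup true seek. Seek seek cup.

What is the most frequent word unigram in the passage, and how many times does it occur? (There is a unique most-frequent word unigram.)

"seek", 13 times

Unigram frequencies (highest first):
  seek: 13
  table: 4
  true: 2
  cup: 2
  of: 1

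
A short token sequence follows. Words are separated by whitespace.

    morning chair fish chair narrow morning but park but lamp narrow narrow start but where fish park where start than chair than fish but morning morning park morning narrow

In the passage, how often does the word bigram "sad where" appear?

Scanning the 28 overlapping bigram windows for "sad where":
  (none found)

0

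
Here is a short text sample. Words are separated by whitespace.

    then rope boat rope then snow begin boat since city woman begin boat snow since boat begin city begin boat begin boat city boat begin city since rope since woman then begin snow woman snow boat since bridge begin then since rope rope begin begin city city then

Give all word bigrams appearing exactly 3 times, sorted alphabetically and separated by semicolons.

begin city; boat begin

Bigram counts meeting the condition (exactly 3 times):
  begin city: 3
  boat begin: 3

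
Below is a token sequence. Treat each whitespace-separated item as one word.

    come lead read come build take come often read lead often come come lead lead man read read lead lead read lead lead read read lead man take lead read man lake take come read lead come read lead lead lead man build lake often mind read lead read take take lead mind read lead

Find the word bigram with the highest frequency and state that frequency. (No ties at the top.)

Bigram frequencies (highest first):
  read lead: 8
  lead read: 5
  lead lead: 5
  lead man: 3
  come lead: 2
  take come: 2
  … (25 more, each ≤ 2)

"read lead", 8 times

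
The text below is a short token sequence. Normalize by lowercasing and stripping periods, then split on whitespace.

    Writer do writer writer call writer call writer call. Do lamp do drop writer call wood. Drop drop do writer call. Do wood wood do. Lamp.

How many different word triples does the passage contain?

21

26 tokens → 24 trigram windows in total.
Repeated trigrams (each contributes count−1 duplicates):
  call writer call: 2
  writer call do: 2
  writer call writer: 2
3 duplicate windows → 24 − 3 = 21 distinct.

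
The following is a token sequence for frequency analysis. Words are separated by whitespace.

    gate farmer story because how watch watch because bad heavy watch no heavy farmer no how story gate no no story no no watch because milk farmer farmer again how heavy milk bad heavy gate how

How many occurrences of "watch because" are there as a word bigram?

2

Scanning the 35 overlapping bigram windows for "watch because":
  position 7–8: watch because
  position 24–25: watch because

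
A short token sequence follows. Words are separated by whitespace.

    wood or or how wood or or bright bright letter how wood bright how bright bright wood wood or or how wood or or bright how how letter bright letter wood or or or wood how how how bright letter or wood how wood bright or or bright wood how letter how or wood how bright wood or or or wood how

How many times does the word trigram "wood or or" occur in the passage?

6

Scanning the 60 overlapping trigram windows for "wood or or":
  position 1–3: wood or or
  position 5–7: wood or or
  position 18–20: wood or or
  position 22–24: wood or or
  position 31–33: wood or or
  position 57–59: wood or or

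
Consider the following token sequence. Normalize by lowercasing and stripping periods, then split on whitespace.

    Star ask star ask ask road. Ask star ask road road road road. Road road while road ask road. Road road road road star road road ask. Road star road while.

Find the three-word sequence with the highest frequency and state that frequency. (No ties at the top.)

Trigram frequencies (highest first):
  road road road: 7
  ask star ask: 2
  ask road road: 2
  road ask road: 2
  road star road: 2
  star ask star: 1
  … (13 more, each ≤ 1)

"road road road", 7 times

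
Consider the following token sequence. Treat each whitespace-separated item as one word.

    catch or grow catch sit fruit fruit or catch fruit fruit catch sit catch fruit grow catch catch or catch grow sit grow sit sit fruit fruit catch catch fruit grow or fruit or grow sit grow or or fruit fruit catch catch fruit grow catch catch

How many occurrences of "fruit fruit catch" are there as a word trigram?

3

Scanning the 45 overlapping trigram windows for "fruit fruit catch":
  position 10–12: fruit fruit catch
  position 26–28: fruit fruit catch
  position 40–42: fruit fruit catch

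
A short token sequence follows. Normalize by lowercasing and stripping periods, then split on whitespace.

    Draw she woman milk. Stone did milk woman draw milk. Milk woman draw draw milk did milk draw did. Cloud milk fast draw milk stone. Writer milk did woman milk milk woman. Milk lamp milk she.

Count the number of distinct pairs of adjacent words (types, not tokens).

36 tokens → 35 bigram windows in total.
Repeated bigrams (each contributes count−1 duplicates):
  draw milk: 3
  milk woman: 3
  woman milk: 3
  did milk: 2
  milk did: 2
  milk milk: 2
  milk stone: 2
  woman draw: 2
11 duplicate windows → 35 − 11 = 24 distinct.

24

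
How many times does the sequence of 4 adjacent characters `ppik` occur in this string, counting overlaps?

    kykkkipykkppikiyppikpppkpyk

Sliding a length-4 window over the 27 characters (24 positions):
  position 11–14: ppik
  position 17–20: ppik

2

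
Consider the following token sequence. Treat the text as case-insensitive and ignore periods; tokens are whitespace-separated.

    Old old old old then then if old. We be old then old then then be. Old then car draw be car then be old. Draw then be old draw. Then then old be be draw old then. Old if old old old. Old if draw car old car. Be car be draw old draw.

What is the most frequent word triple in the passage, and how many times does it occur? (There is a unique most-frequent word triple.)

"old old old", 4 times

Trigram frequencies (highest first):
  old old old: 4
  then be old: 3
  old then then: 2
  be old then: 2
  old then old: 2
  be old draw: 2
  … (36 more, each ≤ 2)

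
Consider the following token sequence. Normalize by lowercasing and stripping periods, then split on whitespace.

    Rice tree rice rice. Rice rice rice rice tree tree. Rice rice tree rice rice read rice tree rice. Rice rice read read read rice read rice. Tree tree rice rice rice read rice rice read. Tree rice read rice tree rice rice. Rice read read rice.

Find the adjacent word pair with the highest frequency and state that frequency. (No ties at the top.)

Bigram frequencies (highest first):
  rice rice: 14
  tree rice: 7
  rice read: 7
  rice tree: 6
  read rice: 6
  read read: 3
  … (2 more, each ≤ 2)

"rice rice", 14 times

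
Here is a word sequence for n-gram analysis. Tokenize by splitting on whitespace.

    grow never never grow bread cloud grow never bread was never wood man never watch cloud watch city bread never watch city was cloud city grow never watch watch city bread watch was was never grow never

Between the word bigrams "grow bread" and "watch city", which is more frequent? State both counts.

"watch city" (3 vs 1)

"grow bread": 1 occurrence
"watch city": 3 occurrences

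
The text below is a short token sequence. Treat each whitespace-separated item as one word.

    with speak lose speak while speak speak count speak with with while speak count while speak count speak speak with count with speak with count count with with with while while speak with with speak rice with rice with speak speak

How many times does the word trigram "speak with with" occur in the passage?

2

Scanning the 39 overlapping trigram windows for "speak with with":
  position 9–11: speak with with
  position 32–34: speak with with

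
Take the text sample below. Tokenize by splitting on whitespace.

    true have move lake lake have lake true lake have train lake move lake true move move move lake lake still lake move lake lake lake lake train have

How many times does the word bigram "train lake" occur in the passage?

Scanning the 28 overlapping bigram windows for "train lake":
  position 11–12: train lake

1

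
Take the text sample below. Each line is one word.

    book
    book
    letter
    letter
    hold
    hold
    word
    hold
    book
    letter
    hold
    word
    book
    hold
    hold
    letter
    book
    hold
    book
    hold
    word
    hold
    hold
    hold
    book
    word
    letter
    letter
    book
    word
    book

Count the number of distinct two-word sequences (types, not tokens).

31 tokens → 30 bigram windows in total.
Repeated bigrams (each contributes count−1 duplicates):
  hold hold: 4
  book hold: 3
  hold book: 3
  hold word: 3
  book letter: 2
  book word: 2
  letter book: 2
  letter hold: 2
  … (3 more repeated)
16 duplicate windows → 30 − 16 = 14 distinct.

14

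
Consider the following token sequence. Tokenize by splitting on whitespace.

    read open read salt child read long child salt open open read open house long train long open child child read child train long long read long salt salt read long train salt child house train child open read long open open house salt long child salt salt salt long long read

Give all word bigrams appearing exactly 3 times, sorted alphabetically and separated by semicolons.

Bigram counts meeting the condition (exactly 3 times):
  open read: 3
  salt salt: 3

open read; salt salt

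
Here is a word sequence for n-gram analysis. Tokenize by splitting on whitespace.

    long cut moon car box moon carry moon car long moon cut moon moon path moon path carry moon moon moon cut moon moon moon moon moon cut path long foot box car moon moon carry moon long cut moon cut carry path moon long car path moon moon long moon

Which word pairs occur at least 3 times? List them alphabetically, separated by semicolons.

carry moon; cut moon; moon cut; moon long; moon moon; path moon

Bigram counts meeting the condition (at least 3 times):
  carry moon: 3
  cut moon: 4
  moon cut: 4
  moon long: 3
  moon moon: 9
  path moon: 3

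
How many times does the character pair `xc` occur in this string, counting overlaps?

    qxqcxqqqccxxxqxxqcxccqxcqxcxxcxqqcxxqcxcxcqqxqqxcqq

7

Sliding a length-2 window over the 51 characters (50 positions):
  position 19–20: xc
  position 23–24: xc
  position 26–27: xc
  position 29–30: xc
  position 39–40: xc
  position 41–42: xc
  position 48–49: xc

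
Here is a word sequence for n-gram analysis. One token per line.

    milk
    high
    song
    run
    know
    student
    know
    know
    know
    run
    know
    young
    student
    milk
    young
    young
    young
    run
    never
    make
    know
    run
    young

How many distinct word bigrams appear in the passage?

18

23 tokens → 22 bigram windows in total.
Repeated bigrams (each contributes count−1 duplicates):
  know know: 2
  know run: 2
  run know: 2
  young young: 2
4 duplicate windows → 22 − 4 = 18 distinct.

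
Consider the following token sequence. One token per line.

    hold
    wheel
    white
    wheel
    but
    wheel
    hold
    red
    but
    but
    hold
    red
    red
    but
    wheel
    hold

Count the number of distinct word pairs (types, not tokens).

11

16 tokens → 15 bigram windows in total.
Repeated bigrams (each contributes count−1 duplicates):
  but wheel: 2
  hold red: 2
  red but: 2
  wheel hold: 2
4 duplicate windows → 15 − 4 = 11 distinct.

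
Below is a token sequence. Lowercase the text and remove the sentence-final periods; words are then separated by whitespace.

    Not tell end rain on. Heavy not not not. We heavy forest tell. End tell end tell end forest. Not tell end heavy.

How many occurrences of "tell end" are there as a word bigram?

5

Scanning the 22 overlapping bigram windows for "tell end":
  position 2–3: tell end
  position 13–14: tell end
  position 15–16: tell end
  position 17–18: tell end
  position 21–22: tell end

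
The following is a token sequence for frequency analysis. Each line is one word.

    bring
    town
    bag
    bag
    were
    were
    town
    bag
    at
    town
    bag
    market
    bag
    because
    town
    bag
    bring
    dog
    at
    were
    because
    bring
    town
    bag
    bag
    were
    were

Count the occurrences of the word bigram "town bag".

Scanning the 26 overlapping bigram windows for "town bag":
  position 2–3: town bag
  position 7–8: town bag
  position 10–11: town bag
  position 15–16: town bag
  position 23–24: town bag

5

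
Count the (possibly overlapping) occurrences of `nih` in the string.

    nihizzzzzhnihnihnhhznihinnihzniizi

5

Sliding a length-3 window over the 34 characters (32 positions):
  position 1–3: nih
  position 11–13: nih
  position 14–16: nih
  position 21–23: nih
  position 26–28: nih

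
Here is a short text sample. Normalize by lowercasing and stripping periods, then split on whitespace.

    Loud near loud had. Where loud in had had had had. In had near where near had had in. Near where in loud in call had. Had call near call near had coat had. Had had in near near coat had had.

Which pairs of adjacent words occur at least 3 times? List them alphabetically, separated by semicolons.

had had; had in

Bigram counts meeting the condition (at least 3 times):
  had had: 8
  had in: 3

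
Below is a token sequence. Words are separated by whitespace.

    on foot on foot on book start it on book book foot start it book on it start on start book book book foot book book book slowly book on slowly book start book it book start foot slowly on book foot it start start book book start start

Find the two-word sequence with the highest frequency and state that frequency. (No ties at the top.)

Bigram frequencies (highest first):
  book book: 6
  book start: 4
  on book: 3
  book foot: 3
  start book: 3
  on foot: 2
  … (20 more, each ≤ 2)

"book book", 6 times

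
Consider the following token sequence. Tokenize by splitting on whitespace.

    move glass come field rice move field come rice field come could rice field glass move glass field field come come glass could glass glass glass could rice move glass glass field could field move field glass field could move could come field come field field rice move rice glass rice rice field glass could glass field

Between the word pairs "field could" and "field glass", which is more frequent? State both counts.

"field could": 2 occurrences
"field glass": 3 occurrences

"field glass" (3 vs 2)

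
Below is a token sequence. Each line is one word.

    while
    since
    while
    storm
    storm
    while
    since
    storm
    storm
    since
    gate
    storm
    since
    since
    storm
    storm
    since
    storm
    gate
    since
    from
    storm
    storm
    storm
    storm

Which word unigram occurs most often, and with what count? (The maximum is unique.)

"storm", 12 times

Unigram frequencies (highest first):
  storm: 12
  since: 7
  while: 3
  gate: 2
  from: 1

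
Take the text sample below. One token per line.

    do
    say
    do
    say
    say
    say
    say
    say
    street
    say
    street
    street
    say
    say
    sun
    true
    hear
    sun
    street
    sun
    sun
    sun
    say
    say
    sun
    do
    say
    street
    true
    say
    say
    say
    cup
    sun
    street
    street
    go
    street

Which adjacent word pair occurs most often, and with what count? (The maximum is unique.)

Bigram frequencies (highest first):
  say say: 8
  do say: 3
  say street: 3
  street say: 2
  street street: 2
  say sun: 2
  … (15 more, each ≤ 2)

"say say", 8 times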